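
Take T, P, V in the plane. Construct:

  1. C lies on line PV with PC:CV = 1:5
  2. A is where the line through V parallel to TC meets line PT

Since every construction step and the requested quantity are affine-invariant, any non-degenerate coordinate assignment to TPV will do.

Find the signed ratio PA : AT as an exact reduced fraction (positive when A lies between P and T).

PA:AT = -6/5

Choose coordinates T = (0, 0), P = (1, 0), V = (0, 1).
1. C lies on line PV with PC:CV = 1:5 ⇒ C = (5/6, 1/6)
2. A is where the line through V parallel to TC meets line PT ⇒ A = (-5, 0)
A = P + t·(T−P) with t = 6, so PA:AT = t:(1−t) = 6:-5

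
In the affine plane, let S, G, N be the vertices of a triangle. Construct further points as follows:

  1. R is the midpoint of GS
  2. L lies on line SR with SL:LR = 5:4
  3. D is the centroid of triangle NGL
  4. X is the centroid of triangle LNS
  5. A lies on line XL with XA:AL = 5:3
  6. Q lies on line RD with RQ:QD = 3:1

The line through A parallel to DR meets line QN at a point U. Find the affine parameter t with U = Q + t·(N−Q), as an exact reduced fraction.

t = 19/20

Work in coordinates with S = (0, 0), G = (1, 0), N = (0, 1).
1. R is the midpoint of GS ⇒ R = (1/2, 0)
2. L lies on line SR with SL:LR = 5:4 ⇒ L = (5/18, 0)
3. D is the centroid of triangle NGL ⇒ D = (23/54, 1/3)
4. X is the centroid of triangle LNS ⇒ X = (5/54, 1/3)
5. A lies on line XL with XA:AL = 5:3 ⇒ A = (5/24, 1/8)
6. Q lies on line RD with RQ:QD = 3:1 ⇒ Q = (4/9, 1/4)
through A parallel to DR: direction (2/27, -1/3); meets QN at U = (1/45, 77/80)
U = Q + t·(N−Q) with t = 19/20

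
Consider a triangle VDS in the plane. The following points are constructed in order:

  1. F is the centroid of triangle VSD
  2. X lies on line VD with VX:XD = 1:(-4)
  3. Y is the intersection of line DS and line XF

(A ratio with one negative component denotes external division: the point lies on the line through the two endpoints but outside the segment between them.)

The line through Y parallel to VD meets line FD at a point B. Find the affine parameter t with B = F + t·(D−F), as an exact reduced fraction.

t = -1/3

Assign V = (0, 0), D = (1, 0), S = (0, 1) — the answer is frame-independent, so this choice is without loss of generality.
1. F is the centroid of triangle VSD ⇒ F = (1/3, 1/3)
2. X lies on line VD with VX:XD = 1:(-4) ⇒ X = (-1/3, 0)
3. Y is the intersection of line DS and line XF ⇒ Y = (5/9, 4/9)
through Y parallel to VD: direction (1, 0); meets FD at B = (1/9, 4/9)
B = F + t·(D−F) with t = -1/3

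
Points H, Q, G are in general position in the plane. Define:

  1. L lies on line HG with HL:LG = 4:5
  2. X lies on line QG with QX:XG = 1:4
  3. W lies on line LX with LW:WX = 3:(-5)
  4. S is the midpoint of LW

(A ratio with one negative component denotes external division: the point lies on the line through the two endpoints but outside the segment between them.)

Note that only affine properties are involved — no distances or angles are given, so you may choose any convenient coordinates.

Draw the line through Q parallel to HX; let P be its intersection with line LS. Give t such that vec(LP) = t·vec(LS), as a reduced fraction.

t = -25/12

Set H = (0, 0), Q = (1, 0), G = (0, 1); any affine frame gives the same invariant.
1. L lies on line HG with HL:LG = 4:5 ⇒ L = (0, 4/9)
2. X lies on line QG with QX:XG = 1:4 ⇒ X = (4/5, 1/5)
3. W lies on line LX with LW:WX = 3:(-5) ⇒ W = (-6/5, 73/90)
4. S is the midpoint of LW ⇒ S = (-3/5, 113/180)
through Q parallel to HX: direction (4/5, 1/5); meets LS at P = (5/4, 1/16)
P = L + t·(S−L) with t = -25/12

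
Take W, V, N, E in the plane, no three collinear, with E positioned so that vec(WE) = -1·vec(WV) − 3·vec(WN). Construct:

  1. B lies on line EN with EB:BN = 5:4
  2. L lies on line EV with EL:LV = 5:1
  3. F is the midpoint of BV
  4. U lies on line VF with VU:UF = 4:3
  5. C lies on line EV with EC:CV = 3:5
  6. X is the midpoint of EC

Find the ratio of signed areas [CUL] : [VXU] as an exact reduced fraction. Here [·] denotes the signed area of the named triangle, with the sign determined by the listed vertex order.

[CUL]:[VXU] = 22/39

Set W = (0, 0), V = (1, 0), N = (0, 1), E = (-1, -3); any affine frame gives the same invariant.
1. B lies on line EN with EB:BN = 5:4 ⇒ B = (-4/9, -7/9)
2. L lies on line EV with EL:LV = 5:1 ⇒ L = (2/3, -1/2)
3. F is the midpoint of BV ⇒ F = (5/18, -7/18)
4. U lies on line VF with VU:UF = 4:3 ⇒ U = (37/63, -2/9)
5. C lies on line EV with EC:CV = 3:5 ⇒ C = (-1/4, -15/8)
6. X is the midpoint of EC ⇒ X = (-5/8, -39/16)
2·[CUL] = -275/756, 2·[VXU] = -325/504
[CUL]:[VXU] = -275/756:-325/504 = 22/39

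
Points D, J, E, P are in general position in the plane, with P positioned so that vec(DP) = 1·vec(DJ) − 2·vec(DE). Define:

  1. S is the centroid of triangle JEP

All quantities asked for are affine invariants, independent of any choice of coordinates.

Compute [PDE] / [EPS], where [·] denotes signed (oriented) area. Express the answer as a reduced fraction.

[PDE]:[EPS] = -3/2

Assign D = (0, 0), J = (1, 0), E = (0, 1), P = (1, -2) — the answer is frame-independent, so this choice is without loss of generality.
1. S is the centroid of triangle JEP ⇒ S = (2/3, -1/3)
2·[PDE] = -1, 2·[EPS] = 2/3
[PDE]:[EPS] = -1:2/3 = -3/2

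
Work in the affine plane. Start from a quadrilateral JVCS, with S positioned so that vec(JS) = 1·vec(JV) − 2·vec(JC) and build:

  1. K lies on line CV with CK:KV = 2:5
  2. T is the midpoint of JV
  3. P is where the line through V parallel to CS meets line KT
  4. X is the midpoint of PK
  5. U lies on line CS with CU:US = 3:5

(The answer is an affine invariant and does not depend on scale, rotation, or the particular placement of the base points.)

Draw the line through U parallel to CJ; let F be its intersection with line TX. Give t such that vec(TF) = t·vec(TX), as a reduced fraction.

t = 7/132

Assign J = (0, 0), V = (1, 0), C = (0, 1), S = (1, -2) — the answer is frame-independent, so this choice is without loss of generality.
1. K lies on line CV with CK:KV = 2:5 ⇒ K = (2/7, 5/7)
2. T is the midpoint of JV ⇒ T = (1/2, 0)
3. P is where the line through V parallel to CS meets line KT ⇒ P = (-4, 15)
4. X is the midpoint of PK ⇒ X = (-13/7, 55/7)
5. U lies on line CS with CU:US = 3:5 ⇒ U = (3/8, -1/8)
through U parallel to CJ: direction (0, -1); meets TX at F = (3/8, 5/12)
F = T + t·(X−T) with t = 7/132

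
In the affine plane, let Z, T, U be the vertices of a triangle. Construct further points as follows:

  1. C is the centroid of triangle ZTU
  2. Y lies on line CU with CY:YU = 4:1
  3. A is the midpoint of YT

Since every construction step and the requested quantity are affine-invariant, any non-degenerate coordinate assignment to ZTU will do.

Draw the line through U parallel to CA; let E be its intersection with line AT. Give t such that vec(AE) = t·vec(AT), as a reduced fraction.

Assign Z = (0, 0), T = (1, 0), U = (0, 1) — the answer is frame-independent, so this choice is without loss of generality.
1. C is the centroid of triangle ZTU ⇒ C = (1/3, 1/3)
2. Y lies on line CU with CY:YU = 4:1 ⇒ Y = (1/15, 13/15)
3. A is the midpoint of YT ⇒ A = (8/15, 13/30)
through U parallel to CA: direction (1/5, 1/10); meets AT at E = (-1/20, 39/40)
E = A + t·(T−A) with t = -5/4

t = -5/4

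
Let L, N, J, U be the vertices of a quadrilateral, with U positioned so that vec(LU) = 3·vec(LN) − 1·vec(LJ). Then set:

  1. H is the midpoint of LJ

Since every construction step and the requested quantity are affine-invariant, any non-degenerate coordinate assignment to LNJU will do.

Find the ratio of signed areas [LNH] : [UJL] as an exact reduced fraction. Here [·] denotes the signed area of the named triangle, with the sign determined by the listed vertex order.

Work in coordinates with L = (0, 0), N = (1, 0), J = (0, 1), U = (3, -1).
1. H is the midpoint of LJ ⇒ H = (0, 1/2)
2·[LNH] = 1/2, 2·[UJL] = 3
[LNH]:[UJL] = 1/2:3 = 1/6

[LNH]:[UJL] = 1/6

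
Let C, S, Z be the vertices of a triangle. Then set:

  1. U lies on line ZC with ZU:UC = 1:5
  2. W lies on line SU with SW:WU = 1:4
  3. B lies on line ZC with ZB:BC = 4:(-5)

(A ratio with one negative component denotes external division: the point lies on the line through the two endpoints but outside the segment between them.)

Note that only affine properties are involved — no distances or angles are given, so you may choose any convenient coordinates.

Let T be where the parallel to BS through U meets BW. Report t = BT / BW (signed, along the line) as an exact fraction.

Assign C = (0, 0), S = (1, 0), Z = (0, 1) — the answer is frame-independent, so this choice is without loss of generality.
1. U lies on line ZC with ZU:UC = 1:5 ⇒ U = (0, 5/6)
2. W lies on line SU with SW:WU = 1:4 ⇒ W = (4/5, 1/6)
3. B lies on line ZC with ZB:BC = 4:(-5) ⇒ B = (0, 5)
through U parallel to BS: direction (1, -5); meets BW at T = (4, -115/6)
T = B + t·(W−B) with t = 5

t = 5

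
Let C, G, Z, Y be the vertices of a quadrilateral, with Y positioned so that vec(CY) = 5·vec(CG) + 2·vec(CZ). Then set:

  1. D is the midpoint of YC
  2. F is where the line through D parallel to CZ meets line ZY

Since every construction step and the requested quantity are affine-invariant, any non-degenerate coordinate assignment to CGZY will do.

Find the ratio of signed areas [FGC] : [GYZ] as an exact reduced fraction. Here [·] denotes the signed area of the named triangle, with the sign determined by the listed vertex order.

[FGC]:[GYZ] = -1/4

Assign C = (0, 0), G = (1, 0), Z = (0, 1), Y = (5, 2) — the answer is frame-independent, so this choice is without loss of generality.
1. D is the midpoint of YC ⇒ D = (5/2, 1)
2. F is where the line through D parallel to CZ meets line ZY ⇒ F = (5/2, 3/2)
2·[FGC] = -3/2, 2·[GYZ] = 6
[FGC]:[GYZ] = -3/2:6 = -1/4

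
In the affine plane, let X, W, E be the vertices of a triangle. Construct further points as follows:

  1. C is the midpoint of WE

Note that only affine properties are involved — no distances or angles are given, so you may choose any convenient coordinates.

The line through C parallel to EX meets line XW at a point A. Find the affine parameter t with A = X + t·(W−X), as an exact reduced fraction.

t = 1/2

Choose coordinates X = (0, 0), W = (1, 0), E = (0, 1).
1. C is the midpoint of WE ⇒ C = (1/2, 1/2)
through C parallel to EX: direction (0, -1); meets XW at A = (1/2, 0)
A = X + t·(W−X) with t = 1/2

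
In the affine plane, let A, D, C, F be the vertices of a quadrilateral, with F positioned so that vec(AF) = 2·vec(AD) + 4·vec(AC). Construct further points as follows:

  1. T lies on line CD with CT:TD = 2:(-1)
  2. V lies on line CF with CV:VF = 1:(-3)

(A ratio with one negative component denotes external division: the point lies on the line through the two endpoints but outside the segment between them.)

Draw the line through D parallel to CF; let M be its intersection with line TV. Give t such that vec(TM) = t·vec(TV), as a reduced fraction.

t = 1/2

Work in coordinates with A = (0, 0), D = (1, 0), C = (0, 1), F = (2, 4).
1. T lies on line CD with CT:TD = 2:(-1) ⇒ T = (2, -1)
2. V lies on line CF with CV:VF = 1:(-3) ⇒ V = (-1, -1/2)
through D parallel to CF: direction (2, 3); meets TV at M = (1/2, -3/4)
M = T + t·(V−T) with t = 1/2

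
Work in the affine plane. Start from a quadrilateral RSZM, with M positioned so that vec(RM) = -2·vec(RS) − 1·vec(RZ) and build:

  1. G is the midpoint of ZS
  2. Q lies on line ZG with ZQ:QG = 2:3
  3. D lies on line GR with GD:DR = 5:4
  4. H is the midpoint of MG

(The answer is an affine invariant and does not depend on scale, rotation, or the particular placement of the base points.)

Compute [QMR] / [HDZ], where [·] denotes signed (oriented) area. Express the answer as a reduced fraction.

[QMR]:[HDZ] = 252/155

Work in coordinates with R = (0, 0), S = (1, 0), Z = (0, 1), M = (-2, -1).
1. G is the midpoint of ZS ⇒ G = (1/2, 1/2)
2. Q lies on line ZG with ZQ:QG = 2:3 ⇒ Q = (1/5, 4/5)
3. D lies on line GR with GD:DR = 5:4 ⇒ D = (2/9, 2/9)
4. H is the midpoint of MG ⇒ H = (-3/4, -1/4)
2·[QMR] = 7/5, 2·[HDZ] = 31/36
[QMR]:[HDZ] = 7/5:31/36 = 252/155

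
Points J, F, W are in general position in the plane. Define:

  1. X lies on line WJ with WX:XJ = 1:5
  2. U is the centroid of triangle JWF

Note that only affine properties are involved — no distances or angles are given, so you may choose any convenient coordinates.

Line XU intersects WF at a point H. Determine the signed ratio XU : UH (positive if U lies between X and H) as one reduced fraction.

XU:UH = -1/2

Choose coordinates J = (0, 0), F = (1, 0), W = (0, 1).
1. X lies on line WJ with WX:XJ = 1:5 ⇒ X = (0, 5/6)
2. U is the centroid of triangle JWF ⇒ U = (1/3, 1/3)
line XU meets WF at H = (-1/3, 4/3)
U = X + t·(H−X) with t = -1, so XU:UH = -1:2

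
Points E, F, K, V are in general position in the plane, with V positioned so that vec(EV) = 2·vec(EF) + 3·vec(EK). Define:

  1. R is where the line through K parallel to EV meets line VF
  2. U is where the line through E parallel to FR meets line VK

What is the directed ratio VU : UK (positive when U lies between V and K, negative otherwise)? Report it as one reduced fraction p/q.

Set E = (0, 0), F = (1, 0), K = (0, 1), V = (2, 3); any affine frame gives the same invariant.
1. R is where the line through K parallel to EV meets line VF ⇒ R = (8/3, 5)
2. U is where the line through E parallel to FR meets line VK ⇒ U = (1/2, 3/2)
U = V + t·(K−V) with t = 3/4, so VU:UK = t:(1−t) = 3/4:1/4

VU:UK = 3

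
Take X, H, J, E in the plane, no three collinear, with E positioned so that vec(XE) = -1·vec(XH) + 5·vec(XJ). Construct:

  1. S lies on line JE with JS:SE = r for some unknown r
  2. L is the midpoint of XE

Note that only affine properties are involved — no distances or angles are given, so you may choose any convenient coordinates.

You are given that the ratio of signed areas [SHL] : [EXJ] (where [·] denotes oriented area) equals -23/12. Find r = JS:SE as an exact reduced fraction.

r = 5

Work in coordinates with X = (0, 0), H = (1, 0), J = (0, 1), E = (-1, 5).
1. With JS:SE = r, write λ = r/(r+1) so S = J + λ·(E−J); S is affine-linear in λ
2. L is the midpoint of XE ⇒ L = (-1/2, 5/2)
Every point depending on S is an affine combination of S and λ-independent points, so each such coordinate is linear in λ; the λ² term in each signed area is a multiple of (E−J)×(E−J) = 0, so 2·[SHL] and 2·[EXJ] are each linear in λ. Evaluating at λ=0 and λ=1:
  2·[SHL] = -7/2·λ + 1,   2·[EXJ] = 1
So [SHL]:[EXJ] = (-7/2·λ + 1) / (1). Setting this equal to -23/12:
  -7/2·λ + 1 = -23/12·(1)  ⇒  λ = 5/6
Then r = λ/(1−λ) = (5/6)/(1/6) = 5. Check: with r = 5, S = (-5/6, 13/3) and [SHL]:[EXJ] = -23/12 as required.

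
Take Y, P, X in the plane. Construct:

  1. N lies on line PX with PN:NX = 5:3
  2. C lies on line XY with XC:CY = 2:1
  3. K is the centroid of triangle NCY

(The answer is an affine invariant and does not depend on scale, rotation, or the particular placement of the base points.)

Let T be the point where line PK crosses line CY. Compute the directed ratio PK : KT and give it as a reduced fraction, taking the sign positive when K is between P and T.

PK:KT = 7

Work in coordinates with Y = (0, 0), P = (1, 0), X = (0, 1).
1. N lies on line PX with PN:NX = 5:3 ⇒ N = (3/8, 5/8)
2. C lies on line XY with XC:CY = 2:1 ⇒ C = (0, 1/3)
3. K is the centroid of triangle NCY ⇒ K = (1/8, 23/72)
line PK meets CY at T = (0, 23/63)
K = P + t·(T−P) with t = 7/8, so PK:KT = 7/8:1/8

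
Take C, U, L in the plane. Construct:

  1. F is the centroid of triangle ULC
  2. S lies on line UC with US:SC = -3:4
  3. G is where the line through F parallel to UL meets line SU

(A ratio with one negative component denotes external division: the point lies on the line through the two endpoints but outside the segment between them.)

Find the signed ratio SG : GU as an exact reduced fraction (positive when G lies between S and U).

SG:GU = -10

Choose coordinates C = (0, 0), U = (1, 0), L = (0, 1).
1. F is the centroid of triangle ULC ⇒ F = (1/3, 1/3)
2. S lies on line UC with US:SC = -3:4 ⇒ S = (4, 0)
3. G is where the line through F parallel to UL meets line SU ⇒ G = (2/3, 0)
G = S + t·(U−S) with t = 10/9, so SG:GU = t:(1−t) = 10/9:-1/9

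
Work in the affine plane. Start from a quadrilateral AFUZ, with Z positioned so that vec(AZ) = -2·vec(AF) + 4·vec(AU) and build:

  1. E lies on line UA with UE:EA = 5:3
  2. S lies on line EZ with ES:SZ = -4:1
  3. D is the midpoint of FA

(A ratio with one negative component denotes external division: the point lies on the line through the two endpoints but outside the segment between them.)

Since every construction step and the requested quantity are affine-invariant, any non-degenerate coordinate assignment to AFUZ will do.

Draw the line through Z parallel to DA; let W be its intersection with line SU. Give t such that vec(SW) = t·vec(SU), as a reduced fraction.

t = 29/101

Assign A = (0, 0), F = (1, 0), U = (0, 1), Z = (-2, 4) — the answer is frame-independent, so this choice is without loss of generality.
1. E lies on line UA with UE:EA = 5:3 ⇒ E = (0, 3/8)
2. S lies on line EZ with ES:SZ = -4:1 ⇒ S = (-8/3, 125/24)
3. D is the midpoint of FA ⇒ D = (1/2, 0)
through Z parallel to DA: direction (-1/2, 0); meets SU at W = (-192/101, 4)
W = S + t·(U−S) with t = 29/101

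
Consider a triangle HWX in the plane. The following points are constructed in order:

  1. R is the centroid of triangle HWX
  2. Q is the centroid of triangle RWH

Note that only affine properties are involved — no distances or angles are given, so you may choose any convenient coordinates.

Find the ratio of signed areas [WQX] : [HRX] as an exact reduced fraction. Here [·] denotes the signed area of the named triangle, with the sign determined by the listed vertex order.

[WQX]:[HRX] = -4/3

Choose coordinates H = (0, 0), W = (1, 0), X = (0, 1).
1. R is the centroid of triangle HWX ⇒ R = (1/3, 1/3)
2. Q is the centroid of triangle RWH ⇒ Q = (4/9, 1/9)
2·[WQX] = -4/9, 2·[HRX] = 1/3
[WQX]:[HRX] = -4/9:1/3 = -4/3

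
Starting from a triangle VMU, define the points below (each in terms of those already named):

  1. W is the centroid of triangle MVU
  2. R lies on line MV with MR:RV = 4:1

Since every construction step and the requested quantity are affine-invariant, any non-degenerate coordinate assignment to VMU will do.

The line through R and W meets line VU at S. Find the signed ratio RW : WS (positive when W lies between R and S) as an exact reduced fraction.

RW:WS = -2/5

Choose coordinates V = (0, 0), M = (1, 0), U = (0, 1).
1. W is the centroid of triangle MVU ⇒ W = (1/3, 1/3)
2. R lies on line MV with MR:RV = 4:1 ⇒ R = (1/5, 0)
line RW meets VU at S = (0, -1/2)
W = R + t·(S−R) with t = -2/3, so RW:WS = -2/3:5/3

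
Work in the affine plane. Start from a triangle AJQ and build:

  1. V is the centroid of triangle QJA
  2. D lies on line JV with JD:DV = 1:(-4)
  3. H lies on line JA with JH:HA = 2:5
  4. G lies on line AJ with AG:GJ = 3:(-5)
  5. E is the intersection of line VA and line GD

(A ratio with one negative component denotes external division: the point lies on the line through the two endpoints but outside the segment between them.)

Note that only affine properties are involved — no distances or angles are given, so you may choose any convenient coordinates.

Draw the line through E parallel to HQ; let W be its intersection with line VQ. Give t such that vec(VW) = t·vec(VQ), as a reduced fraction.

Assign A = (0, 0), J = (1, 0), Q = (0, 1) — the answer is frame-independent, so this choice is without loss of generality.
1. V is the centroid of triangle QJA ⇒ V = (1/3, 1/3)
2. D lies on line JV with JD:DV = 1:(-4) ⇒ D = (11/9, -1/9)
3. H lies on line JA with JH:HA = 2:5 ⇒ H = (5/7, 0)
4. G lies on line AJ with AG:GJ = 3:(-5) ⇒ G = (-3/2, 0)
5. E is the intersection of line VA and line GD ⇒ E = (-1/17, -1/17)
through E parallel to HQ: direction (-5/7, 1); meets VQ at W = (97/51, -143/51)
W = V + t·(Q−V) with t = -80/17

t = -80/17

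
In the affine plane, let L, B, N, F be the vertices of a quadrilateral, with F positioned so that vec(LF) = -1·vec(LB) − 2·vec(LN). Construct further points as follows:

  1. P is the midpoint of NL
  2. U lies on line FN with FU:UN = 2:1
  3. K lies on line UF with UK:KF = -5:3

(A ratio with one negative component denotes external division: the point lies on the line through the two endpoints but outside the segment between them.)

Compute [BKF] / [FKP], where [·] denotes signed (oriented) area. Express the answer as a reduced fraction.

Set L = (0, 0), B = (1, 0), N = (0, 1), F = (-1, -2); any affine frame gives the same invariant.
1. P is the midpoint of NL ⇒ P = (0, 1/2)
2. U lies on line FN with FU:UN = 2:1 ⇒ U = (-1/3, 0)
3. K lies on line UF with UK:KF = -5:3 ⇒ K = (-2, -5)
2·[BKF] = -4, 2·[FKP] = 1/2
[BKF]:[FKP] = -4:1/2 = -8

[BKF]:[FKP] = -8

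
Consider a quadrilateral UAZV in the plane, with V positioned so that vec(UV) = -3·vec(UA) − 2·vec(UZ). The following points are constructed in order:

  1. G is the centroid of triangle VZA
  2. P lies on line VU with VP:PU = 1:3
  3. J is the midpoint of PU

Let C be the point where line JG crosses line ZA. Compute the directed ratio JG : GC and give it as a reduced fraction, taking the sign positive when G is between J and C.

JG:GC = 7/16

Work in coordinates with U = (0, 0), A = (1, 0), Z = (0, 1), V = (-3, -2).
1. G is the centroid of triangle VZA ⇒ G = (-2/3, -1/3)
2. P lies on line VU with VP:PU = 1:3 ⇒ P = (-9/4, -3/2)
3. J is the midpoint of PU ⇒ J = (-9/8, -3/4)
line JG meets ZA at C = (8/21, 13/21)
G = J + t·(C−J) with t = 7/23, so JG:GC = 7/23:16/23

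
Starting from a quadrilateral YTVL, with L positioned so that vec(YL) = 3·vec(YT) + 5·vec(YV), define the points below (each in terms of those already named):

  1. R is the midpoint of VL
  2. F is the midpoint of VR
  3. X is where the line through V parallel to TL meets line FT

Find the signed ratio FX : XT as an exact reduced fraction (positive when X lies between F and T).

Assign Y = (0, 0), T = (1, 0), V = (0, 1), L = (3, 5) — the answer is frame-independent, so this choice is without loss of generality.
1. R is the midpoint of VL ⇒ R = (3/2, 3)
2. F is the midpoint of VR ⇒ F = (3/4, 2)
3. X is where the line through V parallel to TL meets line FT ⇒ X = (2/3, 8/3)
X = F + t·(T−F) with t = -1/3, so FX:XT = t:(1−t) = -1/3:4/3

FX:XT = -1/4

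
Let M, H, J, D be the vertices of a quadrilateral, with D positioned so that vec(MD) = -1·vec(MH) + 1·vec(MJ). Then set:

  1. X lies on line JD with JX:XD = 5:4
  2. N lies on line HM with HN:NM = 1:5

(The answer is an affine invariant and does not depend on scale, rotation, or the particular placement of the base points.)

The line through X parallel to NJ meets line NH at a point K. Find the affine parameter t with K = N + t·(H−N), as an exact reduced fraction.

t = -10/3

Work in coordinates with M = (0, 0), H = (1, 0), J = (0, 1), D = (-1, 1).
1. X lies on line JD with JX:XD = 5:4 ⇒ X = (-5/9, 1)
2. N lies on line HM with HN:NM = 1:5 ⇒ N = (5/6, 0)
through X parallel to NJ: direction (-5/6, 1); meets NH at K = (5/18, 0)
K = N + t·(H−N) with t = -10/3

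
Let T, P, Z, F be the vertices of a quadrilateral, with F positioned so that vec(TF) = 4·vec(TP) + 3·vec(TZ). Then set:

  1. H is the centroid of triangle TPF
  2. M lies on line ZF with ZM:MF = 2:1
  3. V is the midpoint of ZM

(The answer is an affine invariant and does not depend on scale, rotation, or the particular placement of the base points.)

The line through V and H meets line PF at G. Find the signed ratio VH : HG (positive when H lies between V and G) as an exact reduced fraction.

VH:HG = 3

Choose coordinates T = (0, 0), P = (1, 0), Z = (0, 1), F = (4, 3).
1. H is the centroid of triangle TPF ⇒ H = (5/3, 1)
2. M lies on line ZF with ZM:MF = 2:1 ⇒ M = (8/3, 7/3)
3. V is the midpoint of ZM ⇒ V = (4/3, 5/3)
line VH meets PF at G = (16/9, 7/9)
H = V + t·(G−V) with t = 3/4, so VH:HG = 3/4:1/4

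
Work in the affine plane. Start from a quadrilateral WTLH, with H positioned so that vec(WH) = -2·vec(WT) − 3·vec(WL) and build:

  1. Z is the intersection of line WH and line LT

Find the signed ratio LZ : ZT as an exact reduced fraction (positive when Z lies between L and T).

LZ:ZT = 2/3

Choose coordinates W = (0, 0), T = (1, 0), L = (0, 1), H = (-2, -3).
1. Z is the intersection of line WH and line LT ⇒ Z = (2/5, 3/5)
Z = L + t·(T−L) with t = 2/5, so LZ:ZT = t:(1−t) = 2/5:3/5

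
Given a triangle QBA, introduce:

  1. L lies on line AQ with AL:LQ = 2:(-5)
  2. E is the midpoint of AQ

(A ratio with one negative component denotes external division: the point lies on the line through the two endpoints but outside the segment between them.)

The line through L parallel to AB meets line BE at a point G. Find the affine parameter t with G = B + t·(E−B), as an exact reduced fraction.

Set Q = (0, 0), B = (1, 0), A = (0, 1); any affine frame gives the same invariant.
1. L lies on line AQ with AL:LQ = 2:(-5) ⇒ L = (0, 5/3)
2. E is the midpoint of AQ ⇒ E = (0, 1/2)
through L parallel to AB: direction (1, -1); meets BE at G = (7/3, -2/3)
G = B + t·(E−B) with t = -4/3

t = -4/3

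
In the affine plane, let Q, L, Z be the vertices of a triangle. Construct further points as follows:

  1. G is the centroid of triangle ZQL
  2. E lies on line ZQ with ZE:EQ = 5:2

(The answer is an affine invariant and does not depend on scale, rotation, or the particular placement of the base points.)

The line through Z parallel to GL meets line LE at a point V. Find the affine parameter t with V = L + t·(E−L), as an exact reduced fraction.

t = -7/3

Work in coordinates with Q = (0, 0), L = (1, 0), Z = (0, 1).
1. G is the centroid of triangle ZQL ⇒ G = (1/3, 1/3)
2. E lies on line ZQ with ZE:EQ = 5:2 ⇒ E = (0, 2/7)
through Z parallel to GL: direction (2/3, -1/3); meets LE at V = (10/3, -2/3)
V = L + t·(E−L) with t = -7/3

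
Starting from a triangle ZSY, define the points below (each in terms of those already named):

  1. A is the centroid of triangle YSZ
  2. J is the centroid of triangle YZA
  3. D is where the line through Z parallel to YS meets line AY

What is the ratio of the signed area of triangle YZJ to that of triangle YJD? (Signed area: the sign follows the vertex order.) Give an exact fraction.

[YZJ]:[YJD] = 1/3

Work in coordinates with Z = (0, 0), S = (1, 0), Y = (0, 1).
1. A is the centroid of triangle YSZ ⇒ A = (1/3, 1/3)
2. J is the centroid of triangle YZA ⇒ J = (1/9, 4/9)
3. D is where the line through Z parallel to YS meets line AY ⇒ D = (1, -1)
2·[YZJ] = 1/9, 2·[YJD] = 1/3
[YZJ]:[YJD] = 1/9:1/3 = 1/3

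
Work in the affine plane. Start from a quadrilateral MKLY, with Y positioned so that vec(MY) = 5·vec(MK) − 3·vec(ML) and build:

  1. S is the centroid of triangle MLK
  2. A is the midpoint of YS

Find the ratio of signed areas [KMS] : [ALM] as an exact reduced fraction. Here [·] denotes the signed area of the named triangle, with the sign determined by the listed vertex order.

[KMS]:[ALM] = -1/8

Choose coordinates M = (0, 0), K = (1, 0), L = (0, 1), Y = (5, -3).
1. S is the centroid of triangle MLK ⇒ S = (1/3, 1/3)
2. A is the midpoint of YS ⇒ A = (8/3, -4/3)
2·[KMS] = -1/3, 2·[ALM] = 8/3
[KMS]:[ALM] = -1/3:8/3 = -1/8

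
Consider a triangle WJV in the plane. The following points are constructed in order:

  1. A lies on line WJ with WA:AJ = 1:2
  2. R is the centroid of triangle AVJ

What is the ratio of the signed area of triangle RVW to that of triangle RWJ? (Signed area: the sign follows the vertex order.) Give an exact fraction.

[RVW]:[RWJ] = 4/3

Choose coordinates W = (0, 0), J = (1, 0), V = (0, 1).
1. A lies on line WJ with WA:AJ = 1:2 ⇒ A = (1/3, 0)
2. R is the centroid of triangle AVJ ⇒ R = (4/9, 1/3)
2·[RVW] = 4/9, 2·[RWJ] = 1/3
[RVW]:[RWJ] = 4/9:1/3 = 4/3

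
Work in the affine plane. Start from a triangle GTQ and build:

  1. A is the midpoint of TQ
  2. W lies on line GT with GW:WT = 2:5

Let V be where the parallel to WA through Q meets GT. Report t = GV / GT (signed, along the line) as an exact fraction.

Assign G = (0, 0), T = (1, 0), Q = (0, 1) — the answer is frame-independent, so this choice is without loss of generality.
1. A is the midpoint of TQ ⇒ A = (1/2, 1/2)
2. W lies on line GT with GW:WT = 2:5 ⇒ W = (2/7, 0)
through Q parallel to WA: direction (3/14, 1/2); meets GT at V = (-3/7, 0)
V = G + t·(T−G) with t = -3/7

t = -3/7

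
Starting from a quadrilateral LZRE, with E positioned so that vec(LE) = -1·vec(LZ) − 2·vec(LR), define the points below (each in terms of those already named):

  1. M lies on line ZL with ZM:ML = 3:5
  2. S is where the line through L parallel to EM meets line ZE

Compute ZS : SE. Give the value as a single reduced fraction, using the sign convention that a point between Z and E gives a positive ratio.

Work in coordinates with L = (0, 0), Z = (1, 0), R = (0, 1), E = (-1, -2).
1. M lies on line ZL with ZM:ML = 3:5 ⇒ M = (5/8, 0)
2. S is where the line through L parallel to EM meets line ZE ⇒ S = (-13/3, -16/3)
S = Z + t·(E−Z) with t = 8/3, so ZS:SE = t:(1−t) = 8/3:-5/3

ZS:SE = -8/5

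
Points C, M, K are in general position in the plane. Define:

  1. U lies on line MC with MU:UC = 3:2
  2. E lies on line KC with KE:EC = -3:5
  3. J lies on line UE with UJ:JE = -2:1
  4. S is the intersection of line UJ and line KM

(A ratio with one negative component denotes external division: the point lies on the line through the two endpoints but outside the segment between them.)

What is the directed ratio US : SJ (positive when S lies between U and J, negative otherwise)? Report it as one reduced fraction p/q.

Choose coordinates C = (0, 0), M = (1, 0), K = (0, 1).
1. U lies on line MC with MU:UC = 3:2 ⇒ U = (2/5, 0)
2. E lies on line KC with KE:EC = -3:5 ⇒ E = (0, 5/2)
3. J lies on line UE with UJ:JE = -2:1 ⇒ J = (-2/5, 5)
4. S is the intersection of line UJ and line KM ⇒ S = (2/7, 5/7)
S = U + t·(J−U) with t = 1/7, so US:SJ = t:(1−t) = 1/7:6/7

US:SJ = 1/6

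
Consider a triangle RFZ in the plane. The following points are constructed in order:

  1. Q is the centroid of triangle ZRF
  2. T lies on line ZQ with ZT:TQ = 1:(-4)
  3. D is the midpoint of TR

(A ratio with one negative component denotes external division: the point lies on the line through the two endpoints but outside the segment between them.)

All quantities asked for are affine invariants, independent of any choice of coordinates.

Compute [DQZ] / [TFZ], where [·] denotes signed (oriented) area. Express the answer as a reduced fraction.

Work in coordinates with R = (0, 0), F = (1, 0), Z = (0, 1).
1. Q is the centroid of triangle ZRF ⇒ Q = (1/3, 1/3)
2. T lies on line ZQ with ZT:TQ = 1:(-4) ⇒ T = (-1/9, 11/9)
3. D is the midpoint of TR ⇒ D = (-1/18, 11/18)
2·[DQZ] = 1/6, 2·[TFZ] = -1/9
[DQZ]:[TFZ] = 1/6:-1/9 = -3/2

[DQZ]:[TFZ] = -3/2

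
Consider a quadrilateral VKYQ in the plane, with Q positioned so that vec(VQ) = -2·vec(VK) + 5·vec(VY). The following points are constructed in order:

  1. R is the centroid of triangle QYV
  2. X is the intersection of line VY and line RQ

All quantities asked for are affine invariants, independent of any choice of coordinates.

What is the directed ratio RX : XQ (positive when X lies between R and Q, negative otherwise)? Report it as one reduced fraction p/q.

RX:XQ = -1/3

Choose coordinates V = (0, 0), K = (1, 0), Y = (0, 1), Q = (-2, 5).
1. R is the centroid of triangle QYV ⇒ R = (-2/3, 2)
2. X is the intersection of line VY and line RQ ⇒ X = (0, 1/2)
X = R + t·(Q−R) with t = -1/2, so RX:XQ = t:(1−t) = -1/2:3/2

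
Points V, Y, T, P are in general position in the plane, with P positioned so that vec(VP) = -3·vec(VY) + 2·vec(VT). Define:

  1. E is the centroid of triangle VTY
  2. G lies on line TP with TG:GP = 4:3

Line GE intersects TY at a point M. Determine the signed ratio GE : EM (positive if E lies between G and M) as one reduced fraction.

GE:EM = 17/7

Work in coordinates with V = (0, 0), Y = (1, 0), T = (0, 1), P = (-3, 2).
1. E is the centroid of triangle VTY ⇒ E = (1/3, 1/3)
2. G lies on line TP with TG:GP = 4:3 ⇒ G = (-12/7, 11/7)
line GE meets TY at M = (20/17, -3/17)
E = G + t·(M−G) with t = 17/24, so GE:EM = 17/24:7/24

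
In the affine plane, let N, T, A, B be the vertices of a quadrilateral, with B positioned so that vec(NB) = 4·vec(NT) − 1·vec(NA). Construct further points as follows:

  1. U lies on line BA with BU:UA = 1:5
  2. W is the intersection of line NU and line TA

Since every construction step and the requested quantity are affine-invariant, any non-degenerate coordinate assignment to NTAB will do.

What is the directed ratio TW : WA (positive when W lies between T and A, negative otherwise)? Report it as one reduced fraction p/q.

TW:WA = -1/5

Assign N = (0, 0), T = (1, 0), A = (0, 1), B = (4, -1) — the answer is frame-independent, so this choice is without loss of generality.
1. U lies on line BA with BU:UA = 1:5 ⇒ U = (10/3, -2/3)
2. W is the intersection of line NU and line TA ⇒ W = (5/4, -1/4)
W = T + t·(A−T) with t = -1/4, so TW:WA = t:(1−t) = -1/4:5/4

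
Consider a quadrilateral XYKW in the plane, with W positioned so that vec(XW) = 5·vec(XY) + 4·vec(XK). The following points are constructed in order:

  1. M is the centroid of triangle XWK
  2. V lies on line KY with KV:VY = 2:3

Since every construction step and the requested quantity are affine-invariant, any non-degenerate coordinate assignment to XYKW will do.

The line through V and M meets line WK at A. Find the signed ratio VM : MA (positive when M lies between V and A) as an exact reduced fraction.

Choose coordinates X = (0, 0), Y = (1, 0), K = (0, 1), W = (5, 4).
1. M is the centroid of triangle XWK ⇒ M = (5/3, 5/3)
2. V lies on line KY with KV:VY = 2:3 ⇒ V = (2/5, 3/5)
line VM meets WK at A = (70/23, 65/23)
M = V + t·(A−V) with t = 23/48, so VM:MA = 23/48:25/48

VM:MA = 23/25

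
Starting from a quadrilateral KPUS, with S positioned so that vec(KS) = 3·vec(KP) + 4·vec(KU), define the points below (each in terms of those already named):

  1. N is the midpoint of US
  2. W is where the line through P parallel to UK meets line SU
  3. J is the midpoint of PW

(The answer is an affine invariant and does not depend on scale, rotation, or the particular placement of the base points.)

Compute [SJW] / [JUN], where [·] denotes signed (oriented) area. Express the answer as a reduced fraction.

[SJW]:[JUN] = 4/3

Assign K = (0, 0), P = (1, 0), U = (0, 1), S = (3, 4) — the answer is frame-independent, so this choice is without loss of generality.
1. N is the midpoint of US ⇒ N = (3/2, 5/2)
2. W is where the line through P parallel to UK meets line SU ⇒ W = (1, 2)
3. J is the midpoint of PW ⇒ J = (1, 1)
2·[SJW] = -2, 2·[JUN] = -3/2
[SJW]:[JUN] = -2:-3/2 = 4/3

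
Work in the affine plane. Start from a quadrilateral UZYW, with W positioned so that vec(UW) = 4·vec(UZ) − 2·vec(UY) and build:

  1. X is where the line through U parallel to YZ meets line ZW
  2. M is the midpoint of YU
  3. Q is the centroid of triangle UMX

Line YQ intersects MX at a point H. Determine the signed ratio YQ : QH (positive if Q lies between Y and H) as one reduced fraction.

YQ:QH = -4

Assign U = (0, 0), Z = (1, 0), Y = (0, 1), W = (4, -2) — the answer is frame-independent, so this choice is without loss of generality.
1. X is where the line through U parallel to YZ meets line ZW ⇒ X = (-2, 2)
2. M is the midpoint of YU ⇒ M = (0, 1/2)
3. Q is the centroid of triangle UMX ⇒ Q = (-2/3, 5/6)
line YQ meets MX at H = (-1/2, 7/8)
Q = Y + t·(H−Y) with t = 4/3, so YQ:QH = 4/3:-1/3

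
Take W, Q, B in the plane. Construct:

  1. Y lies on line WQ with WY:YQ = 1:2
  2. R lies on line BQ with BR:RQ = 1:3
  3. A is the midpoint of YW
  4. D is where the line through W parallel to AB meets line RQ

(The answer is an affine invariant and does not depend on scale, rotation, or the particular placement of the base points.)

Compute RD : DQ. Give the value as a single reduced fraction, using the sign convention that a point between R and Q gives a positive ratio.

Work in coordinates with W = (0, 0), Q = (1, 0), B = (0, 1).
1. Y lies on line WQ with WY:YQ = 1:2 ⇒ Y = (1/3, 0)
2. R lies on line BQ with BR:RQ = 1:3 ⇒ R = (1/4, 3/4)
3. A is the midpoint of YW ⇒ A = (1/6, 0)
4. D is where the line through W parallel to AB meets line RQ ⇒ D = (-1/5, 6/5)
D = R + t·(Q−R) with t = -3/5, so RD:DQ = t:(1−t) = -3/5:8/5

RD:DQ = -3/8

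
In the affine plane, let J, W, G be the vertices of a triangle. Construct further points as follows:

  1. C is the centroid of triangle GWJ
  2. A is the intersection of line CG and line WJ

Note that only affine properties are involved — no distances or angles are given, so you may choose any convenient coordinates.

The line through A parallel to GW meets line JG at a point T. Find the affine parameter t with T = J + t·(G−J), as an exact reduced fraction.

t = 1/2

Set J = (0, 0), W = (1, 0), G = (0, 1); any affine frame gives the same invariant.
1. C is the centroid of triangle GWJ ⇒ C = (1/3, 1/3)
2. A is the intersection of line CG and line WJ ⇒ A = (1/2, 0)
through A parallel to GW: direction (1, -1); meets JG at T = (0, 1/2)
T = J + t·(G−J) with t = 1/2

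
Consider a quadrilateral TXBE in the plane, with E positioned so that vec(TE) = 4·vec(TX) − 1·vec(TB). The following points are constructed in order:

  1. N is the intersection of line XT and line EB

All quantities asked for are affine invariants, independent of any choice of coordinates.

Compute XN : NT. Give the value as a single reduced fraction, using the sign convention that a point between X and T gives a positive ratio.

XN:NT = -1/2

Work in coordinates with T = (0, 0), X = (1, 0), B = (0, 1), E = (4, -1).
1. N is the intersection of line XT and line EB ⇒ N = (2, 0)
N = X + t·(T−X) with t = -1, so XN:NT = t:(1−t) = -1:2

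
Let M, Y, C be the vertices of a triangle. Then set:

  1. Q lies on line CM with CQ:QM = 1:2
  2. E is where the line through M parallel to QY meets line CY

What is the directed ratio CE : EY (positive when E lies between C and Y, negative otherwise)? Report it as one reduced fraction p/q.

Set M = (0, 0), Y = (1, 0), C = (0, 1); any affine frame gives the same invariant.
1. Q lies on line CM with CQ:QM = 1:2 ⇒ Q = (0, 2/3)
2. E is where the line through M parallel to QY meets line CY ⇒ E = (3, -2)
E = C + t·(Y−C) with t = 3, so CE:EY = t:(1−t) = 3:-2

CE:EY = -3/2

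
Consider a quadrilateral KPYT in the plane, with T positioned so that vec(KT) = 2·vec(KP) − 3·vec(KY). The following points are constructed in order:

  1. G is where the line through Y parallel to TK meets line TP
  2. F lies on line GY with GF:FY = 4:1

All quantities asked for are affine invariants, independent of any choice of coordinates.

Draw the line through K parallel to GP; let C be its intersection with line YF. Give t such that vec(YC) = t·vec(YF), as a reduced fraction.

Assign K = (0, 0), P = (1, 0), Y = (0, 1), T = (2, -3) — the answer is frame-independent, so this choice is without loss of generality.
1. G is where the line through Y parallel to TK meets line TP ⇒ G = (4/3, -1)
2. F lies on line GY with GF:FY = 4:1 ⇒ F = (4/15, 3/5)
through K parallel to GP: direction (-1/3, 1); meets YF at C = (-2/3, 2)
C = Y + t·(F−Y) with t = -5/2

t = -5/2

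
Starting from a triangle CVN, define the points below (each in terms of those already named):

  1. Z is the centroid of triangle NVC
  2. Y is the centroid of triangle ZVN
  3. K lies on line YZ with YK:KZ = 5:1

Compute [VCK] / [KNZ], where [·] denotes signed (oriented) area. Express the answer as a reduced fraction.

Set C = (0, 0), V = (1, 0), N = (0, 1); any affine frame gives the same invariant.
1. Z is the centroid of triangle NVC ⇒ Z = (1/3, 1/3)
2. Y is the centroid of triangle ZVN ⇒ Y = (4/9, 4/9)
3. K lies on line YZ with YK:KZ = 5:1 ⇒ K = (19/54, 19/54)
2·[VCK] = -19/54, 2·[KNZ] = 1/54
[VCK]:[KNZ] = -19/54:1/54 = -19

[VCK]:[KNZ] = -19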